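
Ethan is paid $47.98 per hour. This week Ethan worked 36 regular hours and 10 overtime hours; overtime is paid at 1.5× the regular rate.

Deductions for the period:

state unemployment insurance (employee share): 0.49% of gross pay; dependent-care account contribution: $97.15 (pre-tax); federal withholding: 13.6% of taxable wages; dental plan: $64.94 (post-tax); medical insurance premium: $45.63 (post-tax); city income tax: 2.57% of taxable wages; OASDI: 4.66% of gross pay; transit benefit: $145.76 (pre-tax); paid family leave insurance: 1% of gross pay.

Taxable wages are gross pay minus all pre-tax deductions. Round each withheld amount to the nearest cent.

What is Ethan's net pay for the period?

Regular pay: 36 × $47.98 = $1727.28
Overtime pay: 10 × $47.98 × 1.5 = $719.70
Gross pay = $1727.28 + $719.70 = $2446.98
Transit benefit: $145.76
Dependent-care account contribution: $97.15
Pre-tax total = $145.76 + $97.15 = $242.91
Taxable wages = $2446.98 − $242.91 = $2204.07
Federal withholding: $2204.07 × 0.136 = $299.75
City income tax: $2204.07 × 0.0257 = $56.64
Paid family leave insurance: $2446.98 × 0.01 = $24.47
OASDI: $2446.98 × 0.0466 = $114.03
State unemployment insurance (employee share): $2446.98 × 0.0049 = $11.99
Dental plan: $64.94
Medical insurance premium: $45.63
Total deductions = $145.76 + $97.15 + $299.75 + $56.64 + $24.47 + $114.03 + $11.99 + $64.94 + $45.63 = $860.36
Net pay = $2446.98 − $860.36 = $1586.62

$1586.62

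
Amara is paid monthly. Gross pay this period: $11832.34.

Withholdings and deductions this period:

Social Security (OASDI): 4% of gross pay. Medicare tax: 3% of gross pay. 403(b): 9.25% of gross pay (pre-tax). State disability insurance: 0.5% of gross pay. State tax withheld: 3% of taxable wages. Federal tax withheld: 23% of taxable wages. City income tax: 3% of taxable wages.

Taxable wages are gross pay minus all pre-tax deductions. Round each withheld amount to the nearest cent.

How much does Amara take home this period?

$6736.44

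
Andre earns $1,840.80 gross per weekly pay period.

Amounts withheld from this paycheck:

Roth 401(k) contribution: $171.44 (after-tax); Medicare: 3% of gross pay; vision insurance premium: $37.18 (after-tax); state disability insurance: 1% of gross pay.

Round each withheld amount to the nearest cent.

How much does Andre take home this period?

$1,558.55

State disability insurance: $1,840.80 × 0.01 = $18.41
Medicare: $1,840.80 × 0.03 = $55.22
Roth 401(k) contribution: $171.44
Vision insurance premium: $37.18
Total deductions = $18.41 + $55.22 + $171.44 + $37.18 = $282.25
Net pay = $1,840.80 − $282.25 = $1,558.55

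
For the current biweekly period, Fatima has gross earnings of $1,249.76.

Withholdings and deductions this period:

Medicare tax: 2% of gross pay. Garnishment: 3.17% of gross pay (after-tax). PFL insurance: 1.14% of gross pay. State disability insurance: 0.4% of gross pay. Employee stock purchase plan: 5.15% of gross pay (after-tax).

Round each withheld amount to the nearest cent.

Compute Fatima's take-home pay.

$1,101.53

PFL insurance: $1,249.76 × 0.0114 = $14.25
Medicare tax: $1,249.76 × 0.02 = $25.00
State disability insurance: $1,249.76 × 0.004 = $5.00
Garnishment: $1,249.76 × 0.0317 = $39.62
Employee stock purchase plan: $1,249.76 × 0.0515 = $64.36
Total deductions = $14.25 + $25.00 + $5.00 + $39.62 + $64.36 = $148.23
Net pay = $1,249.76 − $148.23 = $1,101.53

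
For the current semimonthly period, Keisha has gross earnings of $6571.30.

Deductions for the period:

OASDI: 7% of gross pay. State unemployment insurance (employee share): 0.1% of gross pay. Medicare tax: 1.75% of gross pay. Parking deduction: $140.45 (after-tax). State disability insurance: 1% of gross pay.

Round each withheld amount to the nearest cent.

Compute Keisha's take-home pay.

$5783.58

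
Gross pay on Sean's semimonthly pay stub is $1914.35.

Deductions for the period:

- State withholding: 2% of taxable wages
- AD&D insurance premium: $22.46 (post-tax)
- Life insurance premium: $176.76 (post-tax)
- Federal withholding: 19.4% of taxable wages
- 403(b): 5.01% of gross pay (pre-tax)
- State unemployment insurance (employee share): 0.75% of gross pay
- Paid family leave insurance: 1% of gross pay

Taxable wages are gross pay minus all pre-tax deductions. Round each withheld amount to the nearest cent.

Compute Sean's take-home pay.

$1196.57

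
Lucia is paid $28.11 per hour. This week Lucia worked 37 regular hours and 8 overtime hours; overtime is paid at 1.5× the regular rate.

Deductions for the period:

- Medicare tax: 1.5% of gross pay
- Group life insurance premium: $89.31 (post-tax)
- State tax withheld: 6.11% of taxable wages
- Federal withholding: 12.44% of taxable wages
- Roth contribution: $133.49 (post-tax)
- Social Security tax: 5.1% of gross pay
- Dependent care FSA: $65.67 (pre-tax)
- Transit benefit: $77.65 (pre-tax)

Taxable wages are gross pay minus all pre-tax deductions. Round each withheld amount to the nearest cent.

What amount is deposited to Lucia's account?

$691.44

Regular pay: 37 × $28.11 = $1,040.07
Overtime pay: 8 × $28.11 × 1.5 = $337.32
Gross pay = $1,040.07 + $337.32 = $1,377.39
Dependent care FSA: $65.67
Transit benefit: $77.65
Pre-tax total = $65.67 + $77.65 = $143.32
Taxable wages = $1,377.39 − $143.32 = $1,234.07
State tax withheld: $1,234.07 × 0.0611 = $75.40
Federal withholding: $1,234.07 × 0.1244 = $153.52
Medicare tax: $1,377.39 × 0.015 = $20.66
Social Security tax: $1,377.39 × 0.051 = $70.25
Group life insurance premium: $89.31
Roth contribution: $133.49
Total deductions = $65.67 + $77.65 + $75.40 + $153.52 + $20.66 + $70.25 + $89.31 + $133.49 = $685.95
Net pay = $1,377.39 − $685.95 = $691.44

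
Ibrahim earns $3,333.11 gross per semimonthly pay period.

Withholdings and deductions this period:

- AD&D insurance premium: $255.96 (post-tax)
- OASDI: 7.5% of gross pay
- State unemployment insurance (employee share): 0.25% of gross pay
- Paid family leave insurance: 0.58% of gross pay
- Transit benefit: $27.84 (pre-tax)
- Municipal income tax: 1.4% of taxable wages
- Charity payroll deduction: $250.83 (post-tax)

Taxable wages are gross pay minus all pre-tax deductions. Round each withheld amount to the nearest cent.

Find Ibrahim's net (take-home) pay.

$2,474.57

Transit benefit: $27.84
Taxable wages = $3,333.11 − $27.84 = $3,305.27
Municipal income tax: $3,305.27 × 0.014 = $46.27
OASDI: $3,333.11 × 0.075 = $249.98
State unemployment insurance (employee share): $3,333.11 × 0.0025 = $8.33
Paid family leave insurance: $3,333.11 × 0.0058 = $19.33
Charity payroll deduction: $250.83
AD&D insurance premium: $255.96
Total deductions = $27.84 + $46.27 + $249.98 + $8.33 + $19.33 + $250.83 + $255.96 = $858.54
Net pay = $3,333.11 − $858.54 = $2,474.57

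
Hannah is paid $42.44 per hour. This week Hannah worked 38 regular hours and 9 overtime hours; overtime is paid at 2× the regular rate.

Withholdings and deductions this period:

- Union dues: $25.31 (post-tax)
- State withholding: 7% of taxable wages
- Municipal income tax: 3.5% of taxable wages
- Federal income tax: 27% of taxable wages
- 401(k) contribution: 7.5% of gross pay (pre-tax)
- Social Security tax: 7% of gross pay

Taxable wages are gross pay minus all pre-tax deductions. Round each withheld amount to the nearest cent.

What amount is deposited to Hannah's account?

Regular pay: 38 × $42.44 = $1,612.72
Overtime pay: 9 × $42.44 × 2 = $763.92
Gross pay = $1,612.72 + $763.92 = $2,376.64
401(k) contribution: $2,376.64 × 0.075 = $178.25
Taxable wages = $2,376.64 − $178.25 = $2,198.39
State withholding: $2,198.39 × 0.07 = $153.89
Federal income tax: $2,198.39 × 0.27 = $593.57
Municipal income tax: $2,198.39 × 0.035 = $76.94
Social Security tax: $2,376.64 × 0.07 = $166.36
Union dues: $25.31
Total deductions = $178.25 + $153.89 + $593.57 + $76.94 + $166.36 + $25.31 = $1,194.32
Net pay = $2,376.64 − $1,194.32 = $1,182.32

$1,182.32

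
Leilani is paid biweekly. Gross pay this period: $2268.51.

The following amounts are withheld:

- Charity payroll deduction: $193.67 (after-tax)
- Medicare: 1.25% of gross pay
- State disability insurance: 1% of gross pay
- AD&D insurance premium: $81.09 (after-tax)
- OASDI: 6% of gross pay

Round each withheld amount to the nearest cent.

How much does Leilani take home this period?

Medicare: $2268.51 × 0.0125 = $28.36
State disability insurance: $2268.51 × 0.01 = $22.69
OASDI: $2268.51 × 0.06 = $136.11
Charity payroll deduction: $193.67
AD&D insurance premium: $81.09
Total deductions = $28.36 + $22.69 + $136.11 + $193.67 + $81.09 = $461.92
Net pay = $2268.51 − $461.92 = $1806.59

$1806.59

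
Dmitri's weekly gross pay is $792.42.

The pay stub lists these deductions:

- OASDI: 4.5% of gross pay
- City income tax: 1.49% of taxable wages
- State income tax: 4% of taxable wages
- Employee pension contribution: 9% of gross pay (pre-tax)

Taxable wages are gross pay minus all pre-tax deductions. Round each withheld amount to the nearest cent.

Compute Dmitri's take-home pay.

Employee pension contribution: $792.42 × 0.09 = $71.32
Taxable wages = $792.42 − $71.32 = $721.10
City income tax: $721.10 × 0.0149 = $10.74
State income tax: $721.10 × 0.04 = $28.84
OASDI: $792.42 × 0.045 = $35.66
Total deductions = $71.32 + $10.74 + $28.84 + $35.66 = $146.56
Net pay = $792.42 − $146.56 = $645.86

$645.86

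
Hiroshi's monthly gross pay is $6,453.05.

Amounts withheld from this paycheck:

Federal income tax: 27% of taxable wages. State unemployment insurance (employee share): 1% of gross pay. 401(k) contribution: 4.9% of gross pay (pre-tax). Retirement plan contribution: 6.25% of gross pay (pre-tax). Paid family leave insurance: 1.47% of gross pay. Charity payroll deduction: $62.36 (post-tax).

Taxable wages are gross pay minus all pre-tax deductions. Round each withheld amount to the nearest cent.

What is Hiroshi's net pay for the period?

$3,963.73

401(k) contribution: $6,453.05 × 0.049 = $316.20
Retirement plan contribution: $6,453.05 × 0.0625 = $403.32
Pre-tax total = $316.20 + $403.32 = $719.52
Taxable wages = $6,453.05 − $719.52 = $5,733.53
Federal income tax: $5,733.53 × 0.27 = $1,548.05
Paid family leave insurance: $6,453.05 × 0.0147 = $94.86
State unemployment insurance (employee share): $6,453.05 × 0.01 = $64.53
Charity payroll deduction: $62.36
Total deductions = $316.20 + $403.32 + $1,548.05 + $94.86 + $64.53 + $62.36 = $2,489.32
Net pay = $6,453.05 − $2,489.32 = $3,963.73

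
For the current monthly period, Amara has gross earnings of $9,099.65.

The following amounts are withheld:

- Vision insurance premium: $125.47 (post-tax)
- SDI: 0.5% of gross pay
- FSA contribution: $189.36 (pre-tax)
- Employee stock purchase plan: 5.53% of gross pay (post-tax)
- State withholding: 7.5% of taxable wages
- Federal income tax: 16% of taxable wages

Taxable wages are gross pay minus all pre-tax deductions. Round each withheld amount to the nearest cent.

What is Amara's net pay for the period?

$6,142.19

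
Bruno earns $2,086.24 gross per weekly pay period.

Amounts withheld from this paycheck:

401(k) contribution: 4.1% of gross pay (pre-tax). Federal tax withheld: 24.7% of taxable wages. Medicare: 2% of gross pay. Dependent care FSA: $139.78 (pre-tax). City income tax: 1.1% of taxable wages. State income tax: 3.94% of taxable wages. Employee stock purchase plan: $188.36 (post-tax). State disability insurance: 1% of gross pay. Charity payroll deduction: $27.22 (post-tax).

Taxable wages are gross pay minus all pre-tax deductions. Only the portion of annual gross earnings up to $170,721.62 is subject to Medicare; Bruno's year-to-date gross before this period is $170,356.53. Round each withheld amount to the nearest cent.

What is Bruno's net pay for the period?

$1,063.74

401(k) contribution: $2,086.24 × 0.041 = $85.54
Dependent care FSA: $139.78
Pre-tax total = $85.54 + $139.78 = $225.32
Taxable wages = $2,086.24 − $225.32 = $1,860.92
State income tax: $1,860.92 × 0.0394 = $73.32
City income tax: $1,860.92 × 0.011 = $20.47
Federal tax withheld: $1,860.92 × 0.247 = $459.65
State disability insurance: $2,086.24 × 0.01 = $20.86
Medicare: only $170,721.62 − $170,356.53 = $365.09 of this check is subject → $365.09 × 0.02 = $7.30
Charity payroll deduction: $27.22
Employee stock purchase plan: $188.36
Total deductions = $85.54 + $139.78 + $73.32 + $20.47 + $459.65 + $20.86 + $7.30 + $27.22 + $188.36 = $1,022.50
Net pay = $2,086.24 − $1,022.50 = $1,063.74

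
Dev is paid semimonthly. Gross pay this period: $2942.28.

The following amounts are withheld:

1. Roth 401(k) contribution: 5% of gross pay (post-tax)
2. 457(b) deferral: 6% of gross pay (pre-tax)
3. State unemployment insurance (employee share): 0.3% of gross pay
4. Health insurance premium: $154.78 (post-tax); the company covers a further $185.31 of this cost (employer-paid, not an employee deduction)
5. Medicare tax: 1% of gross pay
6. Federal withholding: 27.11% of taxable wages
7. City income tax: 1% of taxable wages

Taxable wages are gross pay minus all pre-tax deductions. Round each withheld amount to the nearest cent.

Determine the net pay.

457(b) deferral: $2942.28 × 0.06 = $176.54
Taxable wages = $2942.28 − $176.54 = $2765.74
City income tax: $2765.74 × 0.01 = $27.66
Federal withholding: $2765.74 × 0.2711 = $749.79
State unemployment insurance (employee share): $2942.28 × 0.003 = $8.83
Medicare tax: $2942.28 × 0.01 = $29.42
Roth 401(k) contribution: $2942.28 × 0.05 = $147.11
Health insurance premium: $154.78
(Employer's $185.31 toward health insurance premium is not withheld from the employee.)
Total deductions = $176.54 + $27.66 + $749.79 + $8.83 + $29.42 + $147.11 + $154.78 = $1294.13
Net pay = $2942.28 − $1294.13 = $1648.15

$1648.15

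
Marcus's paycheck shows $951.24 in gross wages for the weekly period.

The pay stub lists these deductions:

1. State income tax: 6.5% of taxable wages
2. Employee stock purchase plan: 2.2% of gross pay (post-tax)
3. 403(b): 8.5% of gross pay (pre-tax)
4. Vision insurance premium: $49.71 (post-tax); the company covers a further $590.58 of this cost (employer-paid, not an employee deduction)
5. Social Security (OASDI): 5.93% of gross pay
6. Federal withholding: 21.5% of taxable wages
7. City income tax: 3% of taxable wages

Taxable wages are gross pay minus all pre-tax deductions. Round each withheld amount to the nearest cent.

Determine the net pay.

403(b): $951.24 × 0.085 = $80.86
Taxable wages = $951.24 − $80.86 = $870.38
State income tax: $870.38 × 0.065 = $56.57
City income tax: $870.38 × 0.03 = $26.11
Federal withholding: $870.38 × 0.215 = $187.13
Social Security (OASDI): $951.24 × 0.0593 = $56.41
Employee stock purchase plan: $951.24 × 0.022 = $20.93
Vision insurance premium: $49.71
(Employer's $590.58 toward vision insurance premium is not withheld from the employee.)
Total deductions = $80.86 + $56.57 + $26.11 + $187.13 + $56.41 + $20.93 + $49.71 = $477.72
Net pay = $951.24 − $477.72 = $473.52

$473.52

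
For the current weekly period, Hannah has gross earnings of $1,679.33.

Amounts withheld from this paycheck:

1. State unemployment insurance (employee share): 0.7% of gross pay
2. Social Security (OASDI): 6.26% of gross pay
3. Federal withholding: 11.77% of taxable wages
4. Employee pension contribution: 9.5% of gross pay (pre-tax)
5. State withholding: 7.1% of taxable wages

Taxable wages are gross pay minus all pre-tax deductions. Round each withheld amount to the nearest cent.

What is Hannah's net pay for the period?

Employee pension contribution: $1,679.33 × 0.095 = $159.54
Taxable wages = $1,679.33 − $159.54 = $1,519.79
Federal withholding: $1,519.79 × 0.1177 = $178.88
State withholding: $1,519.79 × 0.071 = $107.91
Social Security (OASDI): $1,679.33 × 0.0626 = $105.13
State unemployment insurance (employee share): $1,679.33 × 0.007 = $11.76
Total deductions = $159.54 + $178.88 + $107.91 + $105.13 + $11.76 = $563.22
Net pay = $1,679.33 − $563.22 = $1,116.11

$1,116.11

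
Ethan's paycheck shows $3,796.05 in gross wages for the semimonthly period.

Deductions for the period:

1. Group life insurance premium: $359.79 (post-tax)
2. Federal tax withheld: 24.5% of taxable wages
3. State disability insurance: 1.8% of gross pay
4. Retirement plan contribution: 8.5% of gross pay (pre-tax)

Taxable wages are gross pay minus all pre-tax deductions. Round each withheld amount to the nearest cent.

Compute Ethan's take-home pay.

Retirement plan contribution: $3,796.05 × 0.085 = $322.66
Taxable wages = $3,796.05 − $322.66 = $3,473.39
Federal tax withheld: $3,473.39 × 0.245 = $850.98
State disability insurance: $3,796.05 × 0.018 = $68.33
Group life insurance premium: $359.79
Total deductions = $322.66 + $850.98 + $68.33 + $359.79 = $1,601.76
Net pay = $3,796.05 − $1,601.76 = $2,194.29

$2,194.29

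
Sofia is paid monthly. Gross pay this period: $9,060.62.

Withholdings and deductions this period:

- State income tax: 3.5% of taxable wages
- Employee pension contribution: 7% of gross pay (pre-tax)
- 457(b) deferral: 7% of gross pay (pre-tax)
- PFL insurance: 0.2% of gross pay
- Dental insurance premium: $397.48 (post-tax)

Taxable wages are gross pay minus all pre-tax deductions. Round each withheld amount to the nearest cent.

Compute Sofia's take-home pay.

$7,103.82

457(b) deferral: $9,060.62 × 0.07 = $634.24
Employee pension contribution: $9,060.62 × 0.07 = $634.24
Pre-tax total = $634.24 + $634.24 = $1,268.48
Taxable wages = $9,060.62 − $1,268.48 = $7,792.14
State income tax: $7,792.14 × 0.035 = $272.72
PFL insurance: $9,060.62 × 0.002 = $18.12
Dental insurance premium: $397.48
Total deductions = $634.24 + $634.24 + $272.72 + $18.12 + $397.48 = $1,956.80
Net pay = $9,060.62 − $1,956.80 = $7,103.82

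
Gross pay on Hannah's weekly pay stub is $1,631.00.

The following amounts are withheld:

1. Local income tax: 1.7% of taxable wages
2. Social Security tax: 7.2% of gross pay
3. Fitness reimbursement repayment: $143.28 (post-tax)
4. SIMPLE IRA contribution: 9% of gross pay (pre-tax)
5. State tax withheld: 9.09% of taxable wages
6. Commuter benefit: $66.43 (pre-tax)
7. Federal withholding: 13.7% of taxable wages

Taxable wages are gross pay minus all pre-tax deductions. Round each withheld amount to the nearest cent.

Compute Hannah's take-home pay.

$809.85

Commuter benefit: $66.43
SIMPLE IRA contribution: $1,631.00 × 0.09 = $146.79
Pre-tax total = $66.43 + $146.79 = $213.22
Taxable wages = $1,631.00 − $213.22 = $1,417.78
Federal withholding: $1,417.78 × 0.137 = $194.24
State tax withheld: $1,417.78 × 0.0909 = $128.88
Local income tax: $1,417.78 × 0.017 = $24.10
Social Security tax: $1,631.00 × 0.072 = $117.43
Fitness reimbursement repayment: $143.28
Total deductions = $66.43 + $146.79 + $194.24 + $128.88 + $24.10 + $117.43 + $143.28 = $821.15
Net pay = $1,631.00 − $821.15 = $809.85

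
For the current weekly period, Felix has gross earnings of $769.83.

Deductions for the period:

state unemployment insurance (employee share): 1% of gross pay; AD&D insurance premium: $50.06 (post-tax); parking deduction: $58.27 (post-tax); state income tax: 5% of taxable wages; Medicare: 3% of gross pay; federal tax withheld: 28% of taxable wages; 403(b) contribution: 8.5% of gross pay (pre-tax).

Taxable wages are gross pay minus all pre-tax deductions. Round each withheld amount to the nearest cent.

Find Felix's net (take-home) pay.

403(b) contribution: $769.83 × 0.085 = $65.44
Taxable wages = $769.83 − $65.44 = $704.39
Federal tax withheld: $704.39 × 0.28 = $197.23
State income tax: $704.39 × 0.05 = $35.22
State unemployment insurance (employee share): $769.83 × 0.01 = $7.70
Medicare: $769.83 × 0.03 = $23.09
Parking deduction: $58.27
AD&D insurance premium: $50.06
Total deductions = $65.44 + $197.23 + $35.22 + $7.70 + $23.09 + $58.27 + $50.06 = $437.01
Net pay = $769.83 − $437.01 = $332.82

$332.82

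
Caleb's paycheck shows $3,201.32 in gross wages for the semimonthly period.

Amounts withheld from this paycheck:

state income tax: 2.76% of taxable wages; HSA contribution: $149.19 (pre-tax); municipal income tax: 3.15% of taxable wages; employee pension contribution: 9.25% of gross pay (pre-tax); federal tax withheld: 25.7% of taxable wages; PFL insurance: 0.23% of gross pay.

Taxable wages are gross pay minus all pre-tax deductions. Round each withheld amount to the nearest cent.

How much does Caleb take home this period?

$1,877.48

Employee pension contribution: $3,201.32 × 0.0925 = $296.12
HSA contribution: $149.19
Pre-tax total = $296.12 + $149.19 = $445.31
Taxable wages = $3,201.32 − $445.31 = $2,756.01
State income tax: $2,756.01 × 0.0276 = $76.07
Federal tax withheld: $2,756.01 × 0.257 = $708.29
Municipal income tax: $2,756.01 × 0.0315 = $86.81
PFL insurance: $3,201.32 × 0.0023 = $7.36
Total deductions = $296.12 + $149.19 + $76.07 + $708.29 + $86.81 + $7.36 = $1,323.84
Net pay = $3,201.32 − $1,323.84 = $1,877.48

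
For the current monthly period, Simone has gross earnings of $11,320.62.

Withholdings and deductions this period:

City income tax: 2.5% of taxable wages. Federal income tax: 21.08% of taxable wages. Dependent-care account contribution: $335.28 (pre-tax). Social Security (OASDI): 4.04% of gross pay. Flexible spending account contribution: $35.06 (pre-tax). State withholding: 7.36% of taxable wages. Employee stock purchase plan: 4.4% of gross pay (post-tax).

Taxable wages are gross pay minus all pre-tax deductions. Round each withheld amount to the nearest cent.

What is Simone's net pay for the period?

$6,606.80

Dependent-care account contribution: $335.28
Flexible spending account contribution: $35.06
Pre-tax total = $335.28 + $35.06 = $370.34
Taxable wages = $11,320.62 − $370.34 = $10,950.28
City income tax: $10,950.28 × 0.025 = $273.76
State withholding: $10,950.28 × 0.0736 = $805.94
Federal income tax: $10,950.28 × 0.2108 = $2,308.32
Social Security (OASDI): $11,320.62 × 0.0404 = $457.35
Employee stock purchase plan: $11,320.62 × 0.044 = $498.11
Total deductions = $335.28 + $35.06 + $273.76 + $805.94 + $2,308.32 + $457.35 + $498.11 = $4,713.82
Net pay = $11,320.62 − $4,713.82 = $6,606.80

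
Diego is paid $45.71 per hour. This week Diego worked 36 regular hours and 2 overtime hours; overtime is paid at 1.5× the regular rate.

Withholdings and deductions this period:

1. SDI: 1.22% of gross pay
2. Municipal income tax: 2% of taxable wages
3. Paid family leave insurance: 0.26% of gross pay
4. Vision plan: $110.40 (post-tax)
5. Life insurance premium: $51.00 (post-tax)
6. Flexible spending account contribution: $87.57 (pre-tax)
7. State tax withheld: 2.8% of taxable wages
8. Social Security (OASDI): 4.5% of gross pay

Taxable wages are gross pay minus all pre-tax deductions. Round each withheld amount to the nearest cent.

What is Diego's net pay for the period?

Regular pay: 36 × $45.71 = $1645.56
Overtime pay: 2 × $45.71 × 1.5 = $137.13
Gross pay = $1645.56 + $137.13 = $1782.69
Flexible spending account contribution: $87.57
Taxable wages = $1782.69 − $87.57 = $1695.12
Municipal income tax: $1695.12 × 0.02 = $33.90
State tax withheld: $1695.12 × 0.028 = $47.46
Social Security (OASDI): $1782.69 × 0.045 = $80.22
Paid family leave insurance: $1782.69 × 0.0026 = $4.63
SDI: $1782.69 × 0.0122 = $21.75
Vision plan: $110.40
Life insurance premium: $51.00
Total deductions = $87.57 + $33.90 + $47.46 + $80.22 + $4.63 + $21.75 + $110.40 + $51.00 = $436.93
Net pay = $1782.69 − $436.93 = $1345.76

$1345.76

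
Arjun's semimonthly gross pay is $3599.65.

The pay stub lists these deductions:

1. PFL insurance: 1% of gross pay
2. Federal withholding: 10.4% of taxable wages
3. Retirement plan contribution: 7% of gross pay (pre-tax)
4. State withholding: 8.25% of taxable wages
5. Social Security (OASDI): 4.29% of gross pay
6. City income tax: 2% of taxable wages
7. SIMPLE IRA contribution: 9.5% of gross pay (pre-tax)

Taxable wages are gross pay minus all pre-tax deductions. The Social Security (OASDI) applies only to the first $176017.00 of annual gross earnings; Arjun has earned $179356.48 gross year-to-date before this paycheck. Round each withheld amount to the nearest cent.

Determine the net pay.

Retirement plan contribution: $3599.65 × 0.07 = $251.98
SIMPLE IRA contribution: $3599.65 × 0.095 = $341.97
Pre-tax total = $251.98 + $341.97 = $593.95
Taxable wages = $3599.65 − $593.95 = $3005.70
Federal withholding: $3005.70 × 0.104 = $312.59
City income tax: $3005.70 × 0.02 = $60.11
State withholding: $3005.70 × 0.0825 = $247.97
PFL insurance: $3599.65 × 0.01 = $36.00
Social Security (OASDI): annual cap $176017.00 already reached (YTD $179356.48), so $0.00
Total deductions = $251.98 + $341.97 + $312.59 + $60.11 + $247.97 + $36.00 + $0.00 = $1250.62
Net pay = $3599.65 − $1250.62 = $2349.03

$2349.03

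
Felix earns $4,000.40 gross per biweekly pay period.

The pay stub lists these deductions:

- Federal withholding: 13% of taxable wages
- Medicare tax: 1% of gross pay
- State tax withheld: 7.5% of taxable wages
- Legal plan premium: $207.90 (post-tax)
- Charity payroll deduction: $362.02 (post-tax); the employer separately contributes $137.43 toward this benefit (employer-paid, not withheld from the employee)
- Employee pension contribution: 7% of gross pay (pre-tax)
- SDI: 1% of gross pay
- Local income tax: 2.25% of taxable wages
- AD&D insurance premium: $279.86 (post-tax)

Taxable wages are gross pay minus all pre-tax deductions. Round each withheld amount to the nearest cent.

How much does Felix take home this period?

$1,944.20

Employee pension contribution: $4,000.40 × 0.07 = $280.03
Taxable wages = $4,000.40 − $280.03 = $3,720.37
Federal withholding: $3,720.37 × 0.13 = $483.65
Local income tax: $3,720.37 × 0.0225 = $83.71
State tax withheld: $3,720.37 × 0.075 = $279.03
Medicare tax: $4,000.40 × 0.01 = $40.00
SDI: $4,000.40 × 0.01 = $40.00
Charity payroll deduction: $362.02
Legal plan premium: $207.90
AD&D insurance premium: $279.86
(Employer's $137.43 toward charity payroll deduction is not withheld from the employee.)
Total deductions = $280.03 + $483.65 + $83.71 + $279.03 + $40.00 + $40.00 + $362.02 + $207.90 + $279.86 = $2,056.20
Net pay = $4,000.40 − $2,056.20 = $1,944.20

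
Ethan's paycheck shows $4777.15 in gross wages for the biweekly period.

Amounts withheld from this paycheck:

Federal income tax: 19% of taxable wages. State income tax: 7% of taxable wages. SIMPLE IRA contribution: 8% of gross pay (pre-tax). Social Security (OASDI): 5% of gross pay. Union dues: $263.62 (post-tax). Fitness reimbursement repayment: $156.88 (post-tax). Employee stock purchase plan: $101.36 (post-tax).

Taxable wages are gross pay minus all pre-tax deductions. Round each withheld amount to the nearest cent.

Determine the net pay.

$2491.56

SIMPLE IRA contribution: $4777.15 × 0.08 = $382.17
Taxable wages = $4777.15 − $382.17 = $4394.98
Federal income tax: $4394.98 × 0.19 = $835.05
State income tax: $4394.98 × 0.07 = $307.65
Social Security (OASDI): $4777.15 × 0.05 = $238.86
Employee stock purchase plan: $101.36
Union dues: $263.62
Fitness reimbursement repayment: $156.88
Total deductions = $382.17 + $835.05 + $307.65 + $238.86 + $101.36 + $263.62 + $156.88 = $2285.59
Net pay = $4777.15 − $2285.59 = $2491.56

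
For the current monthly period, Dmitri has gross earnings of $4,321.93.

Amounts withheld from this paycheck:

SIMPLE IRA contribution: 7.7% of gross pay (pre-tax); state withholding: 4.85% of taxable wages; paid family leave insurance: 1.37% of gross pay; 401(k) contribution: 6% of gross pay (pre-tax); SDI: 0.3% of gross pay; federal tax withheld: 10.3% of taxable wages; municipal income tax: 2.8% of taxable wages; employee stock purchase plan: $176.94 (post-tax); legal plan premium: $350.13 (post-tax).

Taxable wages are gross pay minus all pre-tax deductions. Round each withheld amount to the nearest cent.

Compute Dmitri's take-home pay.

SIMPLE IRA contribution: $4,321.93 × 0.077 = $332.79
401(k) contribution: $4,321.93 × 0.06 = $259.32
Pre-tax total = $332.79 + $259.32 = $592.11
Taxable wages = $4,321.93 − $592.11 = $3,729.82
Municipal income tax: $3,729.82 × 0.028 = $104.43
Federal tax withheld: $3,729.82 × 0.103 = $384.17
State withholding: $3,729.82 × 0.0485 = $180.90
Paid family leave insurance: $4,321.93 × 0.0137 = $59.21
SDI: $4,321.93 × 0.003 = $12.97
Employee stock purchase plan: $176.94
Legal plan premium: $350.13
Total deductions = $332.79 + $259.32 + $104.43 + $384.17 + $180.90 + $59.21 + $12.97 + $176.94 + $350.13 = $1,860.86
Net pay = $4,321.93 − $1,860.86 = $2,461.07

$2,461.07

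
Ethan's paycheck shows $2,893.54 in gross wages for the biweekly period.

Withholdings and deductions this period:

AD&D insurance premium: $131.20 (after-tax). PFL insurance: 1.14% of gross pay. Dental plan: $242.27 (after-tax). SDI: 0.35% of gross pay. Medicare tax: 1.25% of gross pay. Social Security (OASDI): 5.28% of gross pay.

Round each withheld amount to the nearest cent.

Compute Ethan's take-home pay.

$2,288.00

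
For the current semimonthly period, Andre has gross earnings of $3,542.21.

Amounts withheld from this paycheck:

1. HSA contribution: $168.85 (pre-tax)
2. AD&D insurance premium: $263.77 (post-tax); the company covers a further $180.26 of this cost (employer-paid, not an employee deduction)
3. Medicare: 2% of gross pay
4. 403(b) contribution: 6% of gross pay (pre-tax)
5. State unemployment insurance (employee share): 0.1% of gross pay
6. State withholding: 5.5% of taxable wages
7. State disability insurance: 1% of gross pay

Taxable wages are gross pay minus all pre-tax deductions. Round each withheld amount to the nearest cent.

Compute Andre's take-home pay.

HSA contribution: $168.85
403(b) contribution: $3,542.21 × 0.06 = $212.53
Pre-tax total = $168.85 + $212.53 = $381.38
Taxable wages = $3,542.21 − $381.38 = $3,160.83
State withholding: $3,160.83 × 0.055 = $173.85
Medicare: $3,542.21 × 0.02 = $70.84
State unemployment insurance (employee share): $3,542.21 × 0.001 = $3.54
State disability insurance: $3,542.21 × 0.01 = $35.42
AD&D insurance premium: $263.77
(Employer's $180.26 toward AD&D insurance premium is not withheld from the employee.)
Total deductions = $168.85 + $212.53 + $173.85 + $70.84 + $3.54 + $35.42 + $263.77 = $928.80
Net pay = $3,542.21 − $928.80 = $2,613.41

$2,613.41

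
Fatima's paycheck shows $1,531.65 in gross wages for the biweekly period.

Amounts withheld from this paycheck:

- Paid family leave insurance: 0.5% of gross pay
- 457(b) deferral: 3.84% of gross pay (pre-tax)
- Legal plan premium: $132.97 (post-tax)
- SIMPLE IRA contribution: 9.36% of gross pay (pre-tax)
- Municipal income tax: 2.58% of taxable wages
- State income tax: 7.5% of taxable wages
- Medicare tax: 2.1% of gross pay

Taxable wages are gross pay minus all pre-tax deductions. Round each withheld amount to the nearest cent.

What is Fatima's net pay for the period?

$1,022.67

SIMPLE IRA contribution: $1,531.65 × 0.0936 = $143.36
457(b) deferral: $1,531.65 × 0.0384 = $58.82
Pre-tax total = $143.36 + $58.82 = $202.18
Taxable wages = $1,531.65 − $202.18 = $1,329.47
State income tax: $1,329.47 × 0.075 = $99.71
Municipal income tax: $1,329.47 × 0.0258 = $34.30
Paid family leave insurance: $1,531.65 × 0.005 = $7.66
Medicare tax: $1,531.65 × 0.021 = $32.16
Legal plan premium: $132.97
Total deductions = $143.36 + $58.82 + $99.71 + $34.30 + $7.66 + $32.16 + $132.97 = $508.98
Net pay = $1,531.65 − $508.98 = $1,022.67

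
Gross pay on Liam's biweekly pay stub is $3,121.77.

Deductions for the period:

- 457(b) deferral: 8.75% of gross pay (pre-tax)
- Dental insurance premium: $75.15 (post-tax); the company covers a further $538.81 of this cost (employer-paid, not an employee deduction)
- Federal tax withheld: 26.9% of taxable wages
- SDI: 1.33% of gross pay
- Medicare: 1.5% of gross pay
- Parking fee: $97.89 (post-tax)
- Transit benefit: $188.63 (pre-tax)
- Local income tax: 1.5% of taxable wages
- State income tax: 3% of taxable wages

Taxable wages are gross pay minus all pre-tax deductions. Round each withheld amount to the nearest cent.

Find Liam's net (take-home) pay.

$1,563.36

Transit benefit: $188.63
457(b) deferral: $3,121.77 × 0.0875 = $273.15
Pre-tax total = $188.63 + $273.15 = $461.78
Taxable wages = $3,121.77 − $461.78 = $2,659.99
State income tax: $2,659.99 × 0.03 = $79.80
Federal tax withheld: $2,659.99 × 0.269 = $715.54
Local income tax: $2,659.99 × 0.015 = $39.90
SDI: $3,121.77 × 0.0133 = $41.52
Medicare: $3,121.77 × 0.015 = $46.83
Parking fee: $97.89
Dental insurance premium: $75.15
(Employer's $538.81 toward dental insurance premium is not withheld from the employee.)
Total deductions = $188.63 + $273.15 + $79.80 + $715.54 + $39.90 + $41.52 + $46.83 + $97.89 + $75.15 = $1,558.41
Net pay = $3,121.77 − $1,558.41 = $1,563.36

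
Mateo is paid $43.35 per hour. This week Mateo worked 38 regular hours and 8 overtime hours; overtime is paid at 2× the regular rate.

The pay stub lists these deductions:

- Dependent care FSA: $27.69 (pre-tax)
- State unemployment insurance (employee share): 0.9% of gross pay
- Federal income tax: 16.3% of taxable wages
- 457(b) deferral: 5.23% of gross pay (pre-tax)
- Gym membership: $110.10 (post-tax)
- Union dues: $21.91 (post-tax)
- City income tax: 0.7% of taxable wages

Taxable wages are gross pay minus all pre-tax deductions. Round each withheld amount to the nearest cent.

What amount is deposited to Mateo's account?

$1665.26

Regular pay: 38 × $43.35 = $1647.30
Overtime pay: 8 × $43.35 × 2 = $693.60
Gross pay = $1647.30 + $693.60 = $2340.90
Dependent care FSA: $27.69
457(b) deferral: $2340.90 × 0.0523 = $122.43
Pre-tax total = $27.69 + $122.43 = $150.12
Taxable wages = $2340.90 − $150.12 = $2190.78
City income tax: $2190.78 × 0.007 = $15.34
Federal income tax: $2190.78 × 0.163 = $357.10
State unemployment insurance (employee share): $2340.90 × 0.009 = $21.07
Union dues: $21.91
Gym membership: $110.10
Total deductions = $27.69 + $122.43 + $15.34 + $357.10 + $21.07 + $21.91 + $110.10 = $675.64
Net pay = $2340.90 − $675.64 = $1665.26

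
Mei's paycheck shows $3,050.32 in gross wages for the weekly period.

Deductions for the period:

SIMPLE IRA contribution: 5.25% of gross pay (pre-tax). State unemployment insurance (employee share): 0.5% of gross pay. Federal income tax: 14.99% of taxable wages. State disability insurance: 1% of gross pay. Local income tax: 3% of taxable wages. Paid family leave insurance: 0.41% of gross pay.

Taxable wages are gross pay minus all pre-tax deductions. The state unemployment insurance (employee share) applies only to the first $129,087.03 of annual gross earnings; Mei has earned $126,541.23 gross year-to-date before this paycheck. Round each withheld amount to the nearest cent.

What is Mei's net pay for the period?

SIMPLE IRA contribution: $3,050.32 × 0.0525 = $160.14
Taxable wages = $3,050.32 − $160.14 = $2,890.18
Local income tax: $2,890.18 × 0.03 = $86.71
Federal income tax: $2,890.18 × 0.1499 = $433.24
State unemployment insurance (employee share): only $129,087.03 − $126,541.23 = $2,545.80 of this check is subject → $2,545.80 × 0.005 = $12.73
Paid family leave insurance: $3,050.32 × 0.0041 = $12.51
State disability insurance: $3,050.32 × 0.01 = $30.50
Total deductions = $160.14 + $86.71 + $433.24 + $12.73 + $12.51 + $30.50 = $735.83
Net pay = $3,050.32 − $735.83 = $2,314.49

$2,314.49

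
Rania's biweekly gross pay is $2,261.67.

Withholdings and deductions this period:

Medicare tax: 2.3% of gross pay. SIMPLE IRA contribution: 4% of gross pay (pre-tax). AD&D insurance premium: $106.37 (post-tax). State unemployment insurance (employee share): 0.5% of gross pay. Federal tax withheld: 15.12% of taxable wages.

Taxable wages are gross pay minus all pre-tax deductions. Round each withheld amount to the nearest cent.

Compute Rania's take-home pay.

$1,673.21

SIMPLE IRA contribution: $2,261.67 × 0.04 = $90.47
Taxable wages = $2,261.67 − $90.47 = $2,171.20
Federal tax withheld: $2,171.20 × 0.1512 = $328.29
State unemployment insurance (employee share): $2,261.67 × 0.005 = $11.31
Medicare tax: $2,261.67 × 0.023 = $52.02
AD&D insurance premium: $106.37
Total deductions = $90.47 + $328.29 + $11.31 + $52.02 + $106.37 = $588.46
Net pay = $2,261.67 − $588.46 = $1,673.21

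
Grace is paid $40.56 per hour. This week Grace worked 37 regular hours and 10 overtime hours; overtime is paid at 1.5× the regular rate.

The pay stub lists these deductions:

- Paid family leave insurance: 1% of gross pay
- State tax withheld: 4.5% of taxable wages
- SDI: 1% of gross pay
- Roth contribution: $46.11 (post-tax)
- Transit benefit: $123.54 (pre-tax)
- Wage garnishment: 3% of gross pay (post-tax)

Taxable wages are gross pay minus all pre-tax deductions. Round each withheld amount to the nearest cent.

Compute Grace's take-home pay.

$1744.67

Regular pay: 37 × $40.56 = $1500.72
Overtime pay: 10 × $40.56 × 1.5 = $608.40
Gross pay = $1500.72 + $608.40 = $2109.12
Transit benefit: $123.54
Taxable wages = $2109.12 − $123.54 = $1985.58
State tax withheld: $1985.58 × 0.045 = $89.35
Paid family leave insurance: $2109.12 × 0.01 = $21.09
SDI: $2109.12 × 0.01 = $21.09
Roth contribution: $46.11
Wage garnishment: $2109.12 × 0.03 = $63.27
Total deductions = $123.54 + $89.35 + $21.09 + $21.09 + $46.11 + $63.27 = $364.45
Net pay = $2109.12 − $364.45 = $1744.67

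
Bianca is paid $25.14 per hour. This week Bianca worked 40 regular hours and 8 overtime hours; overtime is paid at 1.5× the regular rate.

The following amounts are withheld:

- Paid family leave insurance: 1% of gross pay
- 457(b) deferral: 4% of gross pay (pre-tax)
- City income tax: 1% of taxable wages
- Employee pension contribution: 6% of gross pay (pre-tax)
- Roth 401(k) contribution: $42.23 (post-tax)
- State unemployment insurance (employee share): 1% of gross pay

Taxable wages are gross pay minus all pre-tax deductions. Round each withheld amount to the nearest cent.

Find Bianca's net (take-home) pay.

$1096.41

Regular pay: 40 × $25.14 = $1005.60
Overtime pay: 8 × $25.14 × 1.5 = $301.68
Gross pay = $1005.60 + $301.68 = $1307.28
Employee pension contribution: $1307.28 × 0.06 = $78.44
457(b) deferral: $1307.28 × 0.04 = $52.29
Pre-tax total = $78.44 + $52.29 = $130.73
Taxable wages = $1307.28 − $130.73 = $1176.55
City income tax: $1176.55 × 0.01 = $11.77
Paid family leave insurance: $1307.28 × 0.01 = $13.07
State unemployment insurance (employee share): $1307.28 × 0.01 = $13.07
Roth 401(k) contribution: $42.23
Total deductions = $78.44 + $52.29 + $11.77 + $13.07 + $13.07 + $42.23 = $210.87
Net pay = $1307.28 − $210.87 = $1096.41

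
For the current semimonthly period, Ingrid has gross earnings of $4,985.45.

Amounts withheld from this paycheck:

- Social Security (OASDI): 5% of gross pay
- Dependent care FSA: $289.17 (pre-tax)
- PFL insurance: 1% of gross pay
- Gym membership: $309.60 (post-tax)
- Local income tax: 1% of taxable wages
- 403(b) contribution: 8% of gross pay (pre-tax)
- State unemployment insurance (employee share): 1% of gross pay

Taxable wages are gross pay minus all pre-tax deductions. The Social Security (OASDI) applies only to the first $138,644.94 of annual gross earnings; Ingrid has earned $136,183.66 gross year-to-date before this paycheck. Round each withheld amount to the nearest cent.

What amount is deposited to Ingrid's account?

$3,722.11

Dependent care FSA: $289.17
403(b) contribution: $4,985.45 × 0.08 = $398.84
Pre-tax total = $289.17 + $398.84 = $688.01
Taxable wages = $4,985.45 − $688.01 = $4,297.44
Local income tax: $4,297.44 × 0.01 = $42.97
PFL insurance: $4,985.45 × 0.01 = $49.85
State unemployment insurance (employee share): $4,985.45 × 0.01 = $49.85
Social Security (OASDI): only $138,644.94 − $136,183.66 = $2,461.28 of this check is subject → $2,461.28 × 0.05 = $123.06
Gym membership: $309.60
Total deductions = $289.17 + $398.84 + $42.97 + $49.85 + $49.85 + $123.06 + $309.60 = $1,263.34
Net pay = $4,985.45 − $1,263.34 = $3,722.11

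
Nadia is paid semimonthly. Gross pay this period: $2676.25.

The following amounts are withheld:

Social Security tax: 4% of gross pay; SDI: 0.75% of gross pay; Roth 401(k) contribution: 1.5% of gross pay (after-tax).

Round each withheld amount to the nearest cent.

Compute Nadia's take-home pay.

$2508.99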